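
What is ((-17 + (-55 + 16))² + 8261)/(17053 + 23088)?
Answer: 11397/40141 ≈ 0.28392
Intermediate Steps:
((-17 + (-55 + 16))² + 8261)/(17053 + 23088) = ((-17 - 39)² + 8261)/40141 = ((-56)² + 8261)*(1/40141) = (3136 + 8261)*(1/40141) = 11397*(1/40141) = 11397/40141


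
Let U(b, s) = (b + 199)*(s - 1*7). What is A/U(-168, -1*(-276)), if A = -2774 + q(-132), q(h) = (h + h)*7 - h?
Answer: -4490/8339 ≈ -0.53843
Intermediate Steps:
q(h) = 13*h (q(h) = (2*h)*7 - h = 14*h - h = 13*h)
U(b, s) = (-7 + s)*(199 + b) (U(b, s) = (199 + b)*(s - 7) = (199 + b)*(-7 + s) = (-7 + s)*(199 + b))
A = -4490 (A = -2774 + 13*(-132) = -2774 - 1716 = -4490)
A/U(-168, -1*(-276)) = -4490/(-1393 - 7*(-168) + 199*(-1*(-276)) - (-168)*(-276)) = -4490/(-1393 + 1176 + 199*276 - 168*276) = -4490/(-1393 + 1176 + 54924 - 46368) = -4490/8339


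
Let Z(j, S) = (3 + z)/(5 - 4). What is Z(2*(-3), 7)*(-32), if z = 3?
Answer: -192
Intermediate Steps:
Z(j, S) = 6 (Z(j, S) = (3 + 3)/(5 - 4) = 6/1 = 6*1 = 6)
Z(2*(-3), 7)*(-32) = 6*(-32) = -192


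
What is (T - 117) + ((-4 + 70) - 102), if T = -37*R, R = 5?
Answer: -338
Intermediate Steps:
T = -185 (T = -37*5 = -185)
(T - 117) + ((-4 + 70) - 102) = (-185 - 117) + ((-4 + 70) - 102) = -302 + (66 - 102) = -302 - 36 = -338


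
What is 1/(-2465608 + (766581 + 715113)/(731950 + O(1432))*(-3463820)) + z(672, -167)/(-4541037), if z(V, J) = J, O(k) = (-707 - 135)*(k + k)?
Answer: 133080156566022502057/3618694089868276292272740 ≈ 3.6776e-5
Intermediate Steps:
O(k) = -1684*k
1/(-2465608 + (766581 + 715113)/(731950 + O(1432))*(-3463820)) + z(672, -167)/(-4541037) = 1/(-2465608 + (766581 + 715113)/(731950 - 1684*1432)*(-3463820)) - 167/(-4541037) = -1/3463820/(-2465608 + 1481694/(731950 - 2411488)) - 167*(-1/4541037) = -1/3463820/(-2465608 + 1481694/(-1679538)) + 167/4541037 = -1/3463820/(-2465608 + 1481694*(-1/1679538)) + 167/4541037 = -1/3463820/(-2465608 - 246949/279923) + 167/4541037 = -1/3463820/(-690180635133/279923) + 167/4541037 = -279923/690180635133*(-1/3463820) + 167/4541037 = 279923/2390661487586388060 + 167/4541037 = 133080156566022502057/3618694089868276292272740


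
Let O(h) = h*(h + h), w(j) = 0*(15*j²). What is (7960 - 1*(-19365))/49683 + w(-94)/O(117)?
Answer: 27325/49683 ≈ 0.54999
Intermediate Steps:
w(j) = 0
O(h) = 2*h² (O(h) = h*(2*h) = 2*h²)
(7960 - 1*(-19365))/49683 + w(-94)/O(117) = (7960 - 1*(-19365))/49683 + 0/((2*117²)) = (7960 + 19365)*(1/49683) + 0/((2*13689)) = 27325*(1/49683) + 0/27378 = 27325/49683 + 0*(1/27378) = 27325/49683 + 0 = 27325/49683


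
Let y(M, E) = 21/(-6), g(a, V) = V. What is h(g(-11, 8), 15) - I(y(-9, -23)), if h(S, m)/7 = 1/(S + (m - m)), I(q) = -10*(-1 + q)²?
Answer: 1627/8 ≈ 203.38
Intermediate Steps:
y(M, E) = -7/2 (y(M, E) = 21*(-⅙) = -7/2)
h(S, m) = 7/S (h(S, m) = 7/(S + (m - m)) = 7/(S + 0) = 7/S)
h(g(-11, 8), 15) - I(y(-9, -23)) = 7/8 - (-10)*(-1 - 7/2)² = 7*(⅛) - (-10)*(-9/2)² = 7/8 - (-10)*81/4 = 7/8 - 1*(-405/2) = 7/8 + 405/2 = 1627/8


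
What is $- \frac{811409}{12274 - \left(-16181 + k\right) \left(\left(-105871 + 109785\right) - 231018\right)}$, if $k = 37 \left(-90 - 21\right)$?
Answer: $\frac{811409}{4607473678} \approx 0.00017611$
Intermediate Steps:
$k = -4107$ ($k = 37 \left(-111\right) = -4107$)
$- \frac{811409}{12274 - \left(-16181 + k\right) \left(\left(-105871 + 109785\right) - 231018\right)} = - \frac{811409}{12274 - \left(-16181 - 4107\right) \left(\left(-105871 + 109785\right) - 231018\right)} = - \frac{811409}{12274 - - 20288 \left(3914 - 231018\right)} = - \frac{811409}{12274 - \left(-20288\right) \left(-227104\right)} = - \frac{811409}{12274 - 4607485952} = - \frac{811409}{-4607473678} = \left(-811409\right) \left(- \frac{1}{4607473678}\right) = \frac{811409}{4607473678}$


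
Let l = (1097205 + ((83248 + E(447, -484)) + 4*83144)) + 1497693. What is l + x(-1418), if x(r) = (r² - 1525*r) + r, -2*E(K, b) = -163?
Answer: 14365119/2 ≈ 7.1826e+6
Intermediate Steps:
E(K, b) = 163/2 (E(K, b) = -½*(-163) = 163/2)
x(r) = r² - 1524*r
l = 6021607/2 (l = (1097205 + ((83248 + 163/2) + 4*83144)) + 1497693 = (1097205 + (166659/2 + 332576)) + 1497693 = (1097205 + 831811/2) + 1497693 = 3026221/2 + 1497693 = 6021607/2 ≈ 3.0108e+6)
l + x(-1418) = 6021607/2 - 1418*(-1524 - 1418) = 6021607/2 - 1418*(-2942) = 6021607/2 + 4171756 = 14365119/2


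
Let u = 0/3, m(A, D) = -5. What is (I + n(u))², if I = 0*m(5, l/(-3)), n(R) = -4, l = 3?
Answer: 16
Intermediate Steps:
u = 0 (u = 0*(⅓) = 0)
I = 0 (I = 0*(-5) = 0)
(I + n(u))² = (0 - 4)² = (-4)² = 16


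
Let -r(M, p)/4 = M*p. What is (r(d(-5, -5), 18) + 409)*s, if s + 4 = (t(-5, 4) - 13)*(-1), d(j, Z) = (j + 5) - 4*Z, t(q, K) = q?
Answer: -14434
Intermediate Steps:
d(j, Z) = 5 + j - 4*Z (d(j, Z) = (5 + j) - 4*Z = 5 + j - 4*Z)
r(M, p) = -4*M*p
s = 14 (s = -4 + (-5 - 13)*(-1) = -4 - 18*(-1) = -4 + 18 = 14)
(r(d(-5, -5), 18) + 409)*s = (-4*(5 - 5 - 4*(-5))*18 + 409)*14 = (-4*(5 - 5 + 20)*18 + 409)*14 = (-4*20*18 + 409)*14 = (-1440 + 409)*14 = -1031*14 = -14434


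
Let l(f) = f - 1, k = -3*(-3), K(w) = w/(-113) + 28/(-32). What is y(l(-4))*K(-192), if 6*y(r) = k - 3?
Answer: 745/904 ≈ 0.82411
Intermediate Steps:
K(w) = -7/8 - w/113 (K(w) = w*(-1/113) + 28*(-1/32) = -w/113 - 7/8 = -7/8 - w/113)
k = 9
l(f) = -1 + f
y(r) = 1 (y(r) = (9 - 3)/6 = (⅙)*6 = 1)
y(l(-4))*K(-192) = 1*(-7/8 - 1/113*(-192)) = 1*(-7/8 + 192/113) = 1*(745/904) = 745/904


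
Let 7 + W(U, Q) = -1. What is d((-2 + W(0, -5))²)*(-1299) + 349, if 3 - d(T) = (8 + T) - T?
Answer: 6844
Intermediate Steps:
W(U, Q) = -8 (W(U, Q) = -7 - 1 = -8)
d(T) = -5 (d(T) = 3 - ((8 + T) - T) = 3 - 1*8 = 3 - 8 = -5)
d((-2 + W(0, -5))²)*(-1299) + 349 = -5*(-1299) + 349 = 6495 + 349 = 6844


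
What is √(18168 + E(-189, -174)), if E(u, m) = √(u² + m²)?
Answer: √(18168 + 3*√7333) ≈ 135.74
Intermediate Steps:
E(u, m) = √(m² + u²)
√(18168 + E(-189, -174)) = √(18168 + √((-174)² + (-189)²)) = √(18168 + √(30276 + 35721)) = √(18168 + √65997) = √(18168 + 3*√7333)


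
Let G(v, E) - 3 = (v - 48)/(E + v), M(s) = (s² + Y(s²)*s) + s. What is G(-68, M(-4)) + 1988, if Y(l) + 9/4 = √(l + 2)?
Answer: 3830163/1921 - 1392*√2/1921 ≈ 1992.8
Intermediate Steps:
Y(l) = -9/4 + √(2 + l) (Y(l) = -9/4 + √(l + 2) = -9/4 + √(2 + l))
M(s) = s + s² + s*(-9/4 + √(2 + s²)) (M(s) = (s² + (-9/4 + √(2 + s²))*s) + s = (s² + s*(-9/4 + √(2 + s²))) + s = s + s² + s*(-9/4 + √(2 + s²)))
G(v, E) = 3 + (-48 + v)/(E + v) (G(v, E) = 3 + (v - 48)/(E + v) = 3 + (-48 + v)/(E + v))
G(-68, M(-4)) + 1988 = (-48 + 3*((¼)*(-4)*(-5 + 4*(-4) + 4*√(2 + (-4)²))) + 4*(-68))/((¼)*(-4)*(-5 + 4*(-4) + 4*√(2 + (-4)²)) - 68) + 1988 = (-48 + 3*((¼)*(-4)*(-5 - 16 + 4*√(2 + 16))) - 272)/((¼)*(-4)*(-5 - 16 + 4*√(2 + 16)) - 68) + 1988 = (-48 + 3*((¼)*(-4)*(-5 - 16 + 4*√18)) - 272)/((¼)*(-4)*(-5 - 16 + 4*√18) - 68) + 1988 = (-48 + 3*((¼)*(-4)*(-5 - 16 + 4*(3*√2))) - 272)/((¼)*(-4)*(-5 - 16 + 4*(3*√2)) - 68) + 1988 = (-48 + 3*((¼)*(-4)*(-5 - 16 + 12*√2)) - 272)/((¼)*(-4)*(-5 - 16 + 12*√2) - 68) + 1988 = (-48 + 3*((¼)*(-4)*(-21 + 12*√2)) - 272)/((¼)*(-4)*(-21 + 12*√2) - 68) + 1988 = (-48 + 3*(21 - 12*√2) - 272)/((21 - 12*√2) - 68) + 1988 = (-48 + (63 - 36*√2) - 272)/(-47 - 12*√2) + 1988 = (-257 - 36*√2)/(-47 - 12*√2) + 1988 = 1988 + (-257 - 36*√2)/(-47 - 12*√2)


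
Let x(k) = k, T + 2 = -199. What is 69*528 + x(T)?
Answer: 36231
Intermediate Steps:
T = -201 (T = -2 - 199 = -201)
69*528 + x(T) = 69*528 - 201 = 36432 - 201 = 36231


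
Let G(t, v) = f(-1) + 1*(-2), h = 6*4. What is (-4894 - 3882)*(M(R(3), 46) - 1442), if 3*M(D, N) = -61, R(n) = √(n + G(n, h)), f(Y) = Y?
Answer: 38500312/3 ≈ 1.2833e+7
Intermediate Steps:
h = 24
G(t, v) = -3 (G(t, v) = -1 + 1*(-2) = -1 - 2 = -3)
R(n) = √(-3 + n) (R(n) = √(n - 3) = √(-3 + n))
M(D, N) = -61/3 (M(D, N) = (⅓)*(-61) = -61/3)
(-4894 - 3882)*(M(R(3), 46) - 1442) = (-4894 - 3882)*(-61/3 - 1442) = -8776*(-4387/3) = 38500312/3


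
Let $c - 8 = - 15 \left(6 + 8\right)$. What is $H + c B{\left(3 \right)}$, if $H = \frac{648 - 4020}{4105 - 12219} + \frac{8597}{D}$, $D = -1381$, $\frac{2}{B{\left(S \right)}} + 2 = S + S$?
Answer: $- \frac{598424080}{5602717} \approx -106.81$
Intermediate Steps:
$B{\left(S \right)} = \frac{2}{-2 + 2 S}$ ($B{\left(S \right)} = \frac{2}{-2 + \left(S + S\right)} = \frac{2}{-2 + 2 S}$)
$c = -202$ ($c = 8 - 15 \left(6 + 8\right) = 8 - 210 = -202$)
$H = - \frac{32549663}{5602717}$ ($H = \frac{648 - 4020}{4105 - 12219} + \frac{8597}{-1381} = \frac{648 - 4020}{-8114} + 8597 \left(- \frac{1}{1381}\right) = \left(-3372\right) \left(- \frac{1}{8114}\right) - \frac{8597}{1381} = \frac{1686}{4057} - \frac{8597}{1381} = - \frac{32549663}{5602717} \approx -5.8096$)
$H + c B{\left(3 \right)} = - \frac{32549663}{5602717} - \frac{202}{-1 + 3} = - \frac{32549663}{5602717} - \frac{202}{2} = - \frac{32549663}{5602717} - 101 = - \frac{598424080}{5602717}$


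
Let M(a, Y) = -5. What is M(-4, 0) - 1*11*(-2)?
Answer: 17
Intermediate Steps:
M(-4, 0) - 1*11*(-2) = -5 - 1*11*(-2) = -5 - 11*(-2) = -5 + 22 = 17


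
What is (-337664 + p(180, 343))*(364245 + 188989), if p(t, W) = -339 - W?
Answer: -187184510964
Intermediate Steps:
(-337664 + p(180, 343))*(364245 + 188989) = (-337664 + (-339 - 1*343))*(364245 + 188989) = (-337664 + (-339 - 343))*553234 = (-337664 - 682)*553234 = -338346*553234 = -187184510964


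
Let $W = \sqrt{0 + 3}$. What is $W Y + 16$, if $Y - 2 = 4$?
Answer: $16 + 6 \sqrt{3} \approx 26.392$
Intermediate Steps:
$W = \sqrt{3} \approx 1.732$
$Y = 6$ ($Y = 2 + 4 = 6$)
$W Y + 16 = \sqrt{3} \cdot 6 + 16 = 6 \sqrt{3} + 16 = 16 + 6 \sqrt{3}$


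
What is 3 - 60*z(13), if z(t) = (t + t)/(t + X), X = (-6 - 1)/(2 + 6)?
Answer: -12189/97 ≈ -125.66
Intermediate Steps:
X = -7/8 ≈ -0.87500
z(t) = 2*t/(-7/8 + t) (z(t) = (t + t)/(t - 7/8) = (2*t)/(-7/8 + t) = 2*t/(-7/8 + t))
3 - 60*z(13) = 3 - 960*13/(-7 + 8*13) = 3 - 960*13/(-7 + 104) = 3 - 960*13/97 = 3 - 60*208/97 = 3 - 12480/97 = -12189/97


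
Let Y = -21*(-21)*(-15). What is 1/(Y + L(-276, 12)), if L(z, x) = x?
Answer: -1/6603 ≈ -0.00015145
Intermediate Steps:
Y = -6615 (Y = 441*(-15) = -6615)
1/(Y + L(-276, 12)) = 1/(-6615 + 12) = 1/(-6603) = -1/6603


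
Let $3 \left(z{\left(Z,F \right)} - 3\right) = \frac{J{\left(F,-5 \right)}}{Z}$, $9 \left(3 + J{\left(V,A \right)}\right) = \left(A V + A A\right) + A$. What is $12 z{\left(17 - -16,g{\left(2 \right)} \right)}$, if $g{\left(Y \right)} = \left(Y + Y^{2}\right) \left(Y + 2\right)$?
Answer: $\frac{10184}{297} \approx 34.29$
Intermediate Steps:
$J{\left(V,A \right)} = -3 + \frac{A}{9} + \frac{A^{2}}{9} + \frac{A V}{9}$ ($J{\left(V,A \right)} = -3 + \frac{\left(A V + A A\right) + A}{9} = -3 + \frac{\left(A V + A^{2}\right) + A}{9} = -3 + \frac{\left(A^{2} + A V\right) + A}{9} = -3 + \frac{A + A^{2} + A V}{9} = -3 + \left(\frac{A}{9} + \frac{A^{2}}{9} + \frac{A V}{9}\right) = -3 + \frac{A}{9} + \frac{A^{2}}{9} + \frac{A V}{9}$)
$g{\left(Y \right)} = \left(2 + Y\right) \left(Y + Y^{2}\right)$ ($g{\left(Y \right)} = \left(Y + Y^{2}\right) \left(2 + Y\right) = \left(2 + Y\right) \left(Y + Y^{2}\right)$)
$z{\left(Z,F \right)} = 3 + \frac{- \frac{7}{9} - \frac{5 F}{9}}{3 Z}$ ($z{\left(Z,F \right)} = 3 + \frac{\left(-3 + \frac{1}{9} \left(-5\right) + \frac{\left(-5\right)^{2}}{9} + \frac{1}{9} \left(-5\right) F\right) \frac{1}{Z}}{3} = 3 + \frac{\left(-3 - \frac{5}{9} + \frac{1}{9} \cdot 25 - \frac{5 F}{9}\right) \frac{1}{Z}}{3} = 3 + \frac{\left(-3 - \frac{5}{9} + \frac{25}{9} - \frac{5 F}{9}\right) \frac{1}{Z}}{3} = 3 + \frac{\left(- \frac{7}{9} - \frac{5 F}{9}\right) \frac{1}{Z}}{3} = 3 + \frac{\frac{1}{Z} \left(- \frac{7}{9} - \frac{5 F}{9}\right)}{3} = 3 + \frac{- \frac{7}{9} - \frac{5 F}{9}}{3 Z}$)
$12 z{\left(17 - -16,g{\left(2 \right)} \right)} = 12 \frac{-7 - 5 \cdot 2 \left(2 + 2^{2} + 3 \cdot 2\right) + 81 \left(17 - -16\right)}{27 \left(17 - -16\right)} = 12 \frac{-7 - 5 \cdot 2 \left(2 + 4 + 6\right) + 81 \left(17 + 16\right)}{27 \left(17 + 16\right)} = 12 \frac{-7 - 5 \cdot 2 \cdot 12 + 81 \cdot 33}{27 \cdot 33} = 12 \cdot \frac{1}{27} \cdot \frac{1}{33} \left(-7 - 120 + 2673\right) = 12 \cdot \frac{1}{27} \cdot \frac{1}{33} \cdot 2546 = 12 \cdot \frac{2546}{891} = \frac{10184}{297}$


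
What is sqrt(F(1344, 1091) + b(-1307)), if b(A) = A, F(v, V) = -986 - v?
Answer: I*sqrt(3637) ≈ 60.308*I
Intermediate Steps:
sqrt(F(1344, 1091) + b(-1307)) = sqrt((-986 - 1*1344) - 1307) = sqrt((-986 - 1344) - 1307) = sqrt(-2330 - 1307) = sqrt(-3637) = I*sqrt(3637)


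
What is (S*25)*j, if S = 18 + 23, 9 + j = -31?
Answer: -41000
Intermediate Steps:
j = -40 (j = -9 - 31 = -40)
S = 41
(S*25)*j = (41*25)*(-40) = 1025*(-40) = -41000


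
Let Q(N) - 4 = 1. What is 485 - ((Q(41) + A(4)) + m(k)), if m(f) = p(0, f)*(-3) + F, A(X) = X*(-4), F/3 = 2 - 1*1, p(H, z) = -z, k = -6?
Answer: 511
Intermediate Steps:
Q(N) = 5 (Q(N) = 4 + 1 = 5)
F = 3 (F = 3*(2 - 1*1) = 3*(2 - 1) = 3*1 = 3)
A(X) = -4*X
m(f) = 3 + 3*f (m(f) = -f*(-3) + 3 = 3*f + 3 = 3 + 3*f)
485 - ((Q(41) + A(4)) + m(k)) = 485 - ((5 - 4*4) + (3 + 3*(-6))) = 485 - ((5 - 16) + (3 - 18)) = 485 - (-11 - 15) = 485 - 1*(-26) = 485 + 26 = 511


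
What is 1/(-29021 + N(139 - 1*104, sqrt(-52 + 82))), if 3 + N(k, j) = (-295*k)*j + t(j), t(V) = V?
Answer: 907/73598647 - 2581*sqrt(30)/588789176 ≈ -1.1686e-5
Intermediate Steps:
N(k, j) = -3 + j - 295*j*k (N(k, j) = -3 + ((-295*k)*j + j) = -3 + (-295*j*k + j) = -3 + (j - 295*j*k) = -3 + j - 295*j*k)
1/(-29021 + N(139 - 1*104, sqrt(-52 + 82))) = 1/(-29021 + (-3 + sqrt(-52 + 82) - 295*sqrt(-52 + 82)*(139 - 1*104))) = 1/(-29021 + (-3 + sqrt(30) - 295*sqrt(30)*(139 - 104))) = 1/(-29021 + (-3 + sqrt(30) - 295*sqrt(30)*35)) = 1/(-29021 + (-3 + sqrt(30) - 10325*sqrt(30))) = 1/(-29021 + (-3 - 10324*sqrt(30))) = 1/(-29024 - 10324*sqrt(30))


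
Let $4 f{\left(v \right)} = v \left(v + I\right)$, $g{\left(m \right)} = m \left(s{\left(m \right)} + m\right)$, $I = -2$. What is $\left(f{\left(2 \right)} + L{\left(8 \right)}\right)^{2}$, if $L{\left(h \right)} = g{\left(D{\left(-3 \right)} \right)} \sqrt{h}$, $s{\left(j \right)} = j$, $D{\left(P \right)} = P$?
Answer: $2592$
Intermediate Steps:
$g{\left(m \right)} = 2 m^{2}$ ($g{\left(m \right)} = m \left(m + m\right) = m 2 m = 2 m^{2}$)
$f{\left(v \right)} = \frac{v \left(-2 + v\right)}{4}$ ($f{\left(v \right)} = \frac{v \left(v - 2\right)}{4} = \frac{v \left(-2 + v\right)}{4}$)
$L{\left(h \right)} = 18 \sqrt{h}$ ($L{\left(h \right)} = 2 \left(-3\right)^{2} \sqrt{h} = 2 \cdot 9 \sqrt{h} = 18 \sqrt{h}$)
$\left(f{\left(2 \right)} + L{\left(8 \right)}\right)^{2} = \left(\frac{1}{4} \cdot 2 \left(-2 + 2\right) + 18 \sqrt{8}\right)^{2} = \left(\frac{1}{4} \cdot 2 \cdot 0 + 18 \cdot 2 \sqrt{2}\right)^{2} = \left(0 + 36 \sqrt{2}\right)^{2} = \left(36 \sqrt{2}\right)^{2} = 2592$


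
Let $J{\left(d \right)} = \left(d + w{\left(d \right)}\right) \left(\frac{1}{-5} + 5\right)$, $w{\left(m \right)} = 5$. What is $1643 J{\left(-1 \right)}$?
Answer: $\frac{157728}{5} \approx 31546.0$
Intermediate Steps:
$J{\left(d \right)} = 24 + \frac{24 d}{5}$ ($J{\left(d \right)} = \left(d + 5\right) \left(\frac{1}{-5} + 5\right) = \left(5 + d\right) \left(- \frac{1}{5} + 5\right) = \left(5 + d\right) \frac{24}{5} = 24 + \frac{24 d}{5}$)
$1643 J{\left(-1 \right)} = 1643 \left(24 + \frac{24}{5} \left(-1\right)\right) = 1643 \left(24 - \frac{24}{5}\right) = 1643 \cdot \frac{96}{5} = \frac{157728}{5}$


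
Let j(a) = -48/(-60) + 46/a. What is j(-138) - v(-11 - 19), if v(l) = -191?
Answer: 2872/15 ≈ 191.47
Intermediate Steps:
j(a) = 4/5 + 46/a (j(a) = -48*(-1/60) + 46/a = 4/5 + 46/a)
j(-138) - v(-11 - 19) = (4/5 + 46/(-138)) - 1*(-191) = (4/5 + 46*(-1/138)) + 191 = (4/5 - 1/3) + 191 = 7/15 + 191 = 2872/15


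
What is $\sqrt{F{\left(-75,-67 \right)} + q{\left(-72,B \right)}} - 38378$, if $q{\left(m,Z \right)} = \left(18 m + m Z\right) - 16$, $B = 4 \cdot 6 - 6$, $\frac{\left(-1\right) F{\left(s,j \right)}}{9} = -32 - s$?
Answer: $-38378 + i \sqrt{2995} \approx -38378.0 + 54.727 i$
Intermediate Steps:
$F{\left(s,j \right)} = 288 + 9 s$ ($F{\left(s,j \right)} = - 9 \left(-32 - s\right) = 288 + 9 s$)
$B = 18$ ($B = 24 - 6 = 18$)
$q{\left(m,Z \right)} = -16 + 18 m + Z m$ ($q{\left(m,Z \right)} = \left(18 m + Z m\right) - 16 = -16 + 18 m + Z m$)
$\sqrt{F{\left(-75,-67 \right)} + q{\left(-72,B \right)}} - 38378 = \sqrt{\left(288 + 9 \left(-75\right)\right) + \left(-16 + 18 \left(-72\right) + 18 \left(-72\right)\right)} - 38378 = \sqrt{\left(288 - 675\right) - 2608} - 38378 = \sqrt{-387 - 2608} - 38378 = \sqrt{-2995} - 38378 = i \sqrt{2995} - 38378 = -38378 + i \sqrt{2995}$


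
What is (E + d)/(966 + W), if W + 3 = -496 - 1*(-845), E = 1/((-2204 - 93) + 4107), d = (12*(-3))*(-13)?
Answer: 847081/2374720 ≈ 0.35671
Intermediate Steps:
d = 468 (d = -36*(-13) = 468)
E = 1/1810 (E = 1/(-2297 + 4107) = 1/1810 ≈ 0.00055249)
W = 346 (W = -3 + (-496 - 1*(-845)) = -3 + (-496 + 845) = -3 + 349 = 346)
(E + d)/(966 + W) = (1/1810 + 468)/(966 + 346) = (847081/1810)/1312 = (847081/1810)*(1/1312) = 847081/2374720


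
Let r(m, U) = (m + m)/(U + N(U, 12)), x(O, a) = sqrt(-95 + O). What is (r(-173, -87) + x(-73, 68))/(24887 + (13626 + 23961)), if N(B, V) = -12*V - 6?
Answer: 173/7403169 + I*sqrt(42)/31237 ≈ 2.3368e-5 + 0.00020747*I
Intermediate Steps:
N(B, V) = -6 - 12*V
r(m, U) = 2*m/(-150 + U) (r(m, U) = (m + m)/(U + (-6 - 12*12)) = (2*m)/(U + (-6 - 144)) = (2*m)/(U - 150) = (2*m)/(-150 + U) = 2*m/(-150 + U))
(r(-173, -87) + x(-73, 68))/(24887 + (13626 + 23961)) = (2*(-173)/(-150 - 87) + sqrt(-95 - 73))/(24887 + (13626 + 23961)) = (2*(-173)/(-237) + sqrt(-168))/(24887 + 37587) = (2*(-173)*(-1/237) + 2*I*sqrt(42))/62474 = (346/237 + 2*I*sqrt(42))*(1/62474) = 173/7403169 + I*sqrt(42)/31237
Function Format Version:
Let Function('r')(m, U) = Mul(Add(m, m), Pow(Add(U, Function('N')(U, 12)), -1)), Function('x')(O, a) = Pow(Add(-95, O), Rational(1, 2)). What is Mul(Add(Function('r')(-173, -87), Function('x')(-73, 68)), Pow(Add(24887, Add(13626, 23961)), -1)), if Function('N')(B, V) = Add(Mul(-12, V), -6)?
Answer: Add(Rational(173, 7403169), Mul(Rational(1, 31237), I, Pow(42, Rational(1, 2)))) ≈ Add(2.3368e-5, Mul(0.00020747, I))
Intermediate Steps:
Function('N')(B, V) = Add(-6, Mul(-12, V))
Function('r')(m, U) = Mul(2, m, Pow(Add(-150, U), -1)) (Function('r')(m, U) = Mul(Add(m, m), Pow(Add(U, Add(-6, Mul(-12, 12))), -1)) = Mul(Mul(2, m), Pow(Add(U, Add(-6, -144)), -1)) = Mul(Mul(2, m), Pow(Add(U, -150), -1)) = Mul(Mul(2, m), Pow(Add(-150, U), -1)) = Mul(2, m, Pow(Add(-150, U), -1)))
Mul(Add(Function('r')(-173, -87), Function('x')(-73, 68)), Pow(Add(24887, Add(13626, 23961)), -1)) = Mul(Add(Mul(2, -173, Pow(Add(-150, -87), -1)), Pow(Add(-95, -73), Rational(1, 2))), Pow(Add(24887, Add(13626, 23961)), -1)) = Mul(Add(Mul(2, -173, Pow(-237, -1)), Pow(-168, Rational(1, 2))), Pow(Add(24887, 37587), -1)) = Mul(Add(Mul(2, -173, Rational(-1, 237)), Mul(2, I, Pow(42, Rational(1, 2)))), Pow(62474, -1)) = Mul(Add(Rational(346, 237), Mul(2, I, Pow(42, Rational(1, 2)))), Rational(1, 62474)) = Add(Rational(173, 7403169), Mul(Rational(1, 31237), I, Pow(42, Rational(1, 2))))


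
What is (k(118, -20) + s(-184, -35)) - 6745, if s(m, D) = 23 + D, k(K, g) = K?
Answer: -6639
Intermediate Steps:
(k(118, -20) + s(-184, -35)) - 6745 = (118 + (23 - 35)) - 6745 = (118 - 12) - 6745 = 106 - 6745 = -6639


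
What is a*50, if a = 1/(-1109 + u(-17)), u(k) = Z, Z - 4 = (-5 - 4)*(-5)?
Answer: -5/106 ≈ -0.047170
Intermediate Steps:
Z = 49 (Z = 4 + (-5 - 4)*(-5) = 4 - 9*(-5) = 4 + 45 = 49)
u(k) = 49
a = -1/1060 (a = 1/(-1109 + 49) = 1/(-1060) = -1/1060 ≈ -0.00094340)
a*50 = -1/1060*50 = -5/106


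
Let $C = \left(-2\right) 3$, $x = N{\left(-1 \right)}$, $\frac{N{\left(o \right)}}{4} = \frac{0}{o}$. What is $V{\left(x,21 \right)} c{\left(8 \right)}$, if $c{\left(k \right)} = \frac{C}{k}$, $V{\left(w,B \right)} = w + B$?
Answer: $- \frac{63}{4} \approx -15.75$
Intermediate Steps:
$N{\left(o \right)} = 0$ ($N{\left(o \right)} = 4 \frac{0}{o} = 4 \cdot 0 = 0$)
$x = 0$
$C = -6$
$V{\left(w,B \right)} = B + w$
$c{\left(k \right)} = - \frac{6}{k}$
$V{\left(x,21 \right)} c{\left(8 \right)} = \left(21 + 0\right) \left(- \frac{6}{8}\right) = 21 \left(\left(-6\right) \frac{1}{8}\right) = 21 \left(- \frac{3}{4}\right) = - \frac{63}{4}$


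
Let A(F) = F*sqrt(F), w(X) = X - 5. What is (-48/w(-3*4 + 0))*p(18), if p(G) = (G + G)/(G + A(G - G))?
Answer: 96/17 ≈ 5.6471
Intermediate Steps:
w(X) = -5 + X
A(F) = F**(3/2)
p(G) = 2 (p(G) = (G + G)/(G + (G - G)**(3/2)) = (2*G)/(G + 0**(3/2)) = (2*G)/(G + 0) = (2*G)/G = 2)
(-48/w(-3*4 + 0))*p(18) = -48/(-5 + (-3*4 + 0))*2 = -48/(-5 + (-12 + 0))*2 = -48/(-5 - 12)*2 = -48/(-17)*2 = -48*(-1/17)*2 = (48/17)*2 = 96/17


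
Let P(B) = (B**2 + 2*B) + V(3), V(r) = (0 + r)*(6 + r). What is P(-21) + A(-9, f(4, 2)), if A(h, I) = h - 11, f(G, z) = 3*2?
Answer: 406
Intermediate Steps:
f(G, z) = 6
A(h, I) = -11 + h
V(r) = r*(6 + r)
P(B) = 27 + B**2 + 2*B (P(B) = (B**2 + 2*B) + 3*(6 + 3) = (B**2 + 2*B) + 3*9 = (B**2 + 2*B) + 27 = 27 + B**2 + 2*B)
P(-21) + A(-9, f(4, 2)) = (27 + (-21)**2 + 2*(-21)) + (-11 - 9) = (27 + 441 - 42) - 20 = 426 - 20 = 406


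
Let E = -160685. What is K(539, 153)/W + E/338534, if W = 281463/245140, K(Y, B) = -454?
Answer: -769834304555/1944587658 ≈ -395.89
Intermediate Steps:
W = 40209/35020 (W = 281463*(1/245140) = 40209/35020 ≈ 1.1482)
K(539, 153)/W + E/338534 = -454/40209/35020 - 160685/338534 = -454*35020/40209 - 160685*1/338534 = -15899080/40209 - 22955/48362 = -769834304555/1944587658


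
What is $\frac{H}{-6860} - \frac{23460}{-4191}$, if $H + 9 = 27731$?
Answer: $\frac{7458783}{4791710} \approx 1.5566$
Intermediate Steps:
$H = 27722$ ($H = -9 + 27731 = 27722$)
$\frac{H}{-6860} - \frac{23460}{-4191} = \frac{27722}{-6860} - \frac{23460}{-4191} = 27722 \left(- \frac{1}{6860}\right) - - \frac{7820}{1397} = - \frac{13861}{3430} + \frac{7820}{1397} = \frac{7458783}{4791710}$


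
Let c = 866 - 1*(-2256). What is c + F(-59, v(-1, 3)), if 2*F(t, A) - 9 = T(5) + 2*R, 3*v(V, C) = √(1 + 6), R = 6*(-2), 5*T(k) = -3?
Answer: 15571/5 ≈ 3114.2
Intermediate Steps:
T(k) = -⅗ (T(k) = (⅕)*(-3) = -⅗)
R = -12
v(V, C) = √7/3 (v(V, C) = √(1 + 6)/3 = √7/3)
c = 3122 (c = 866 + 2256 = 3122)
F(t, A) = -39/5 (F(t, A) = 9/2 + (-⅗ + 2*(-12))/2 = 9/2 + (-⅗ - 24)/2 = 9/2 + (½)*(-123/5) = 9/2 - 123/10 = -39/5)
c + F(-59, v(-1, 3)) = 3122 - 39/5 = 15571/5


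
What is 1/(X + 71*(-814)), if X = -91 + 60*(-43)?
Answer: -1/60465 ≈ -1.6538e-5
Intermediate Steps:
X = -2671 (X = -91 - 2580 = -2671)
1/(X + 71*(-814)) = 1/(-2671 + 71*(-814)) = 1/(-2671 - 57794) = 1/(-60465) = -1/60465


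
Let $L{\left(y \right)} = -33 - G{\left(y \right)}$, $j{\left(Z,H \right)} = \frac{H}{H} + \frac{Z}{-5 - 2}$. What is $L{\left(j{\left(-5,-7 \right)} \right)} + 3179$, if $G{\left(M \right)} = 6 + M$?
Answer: $\frac{21968}{7} \approx 3138.3$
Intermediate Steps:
$j{\left(Z,H \right)} = 1 - \frac{Z}{7}$ ($j{\left(Z,H \right)} = 1 + \frac{Z}{-7} = 1 + Z \left(- \frac{1}{7}\right) = 1 - \frac{Z}{7}$)
$L{\left(y \right)} = -39 - y$ ($L{\left(y \right)} = -33 - \left(6 + y\right) = -39 - y$)
$L{\left(j{\left(-5,-7 \right)} \right)} + 3179 = \left(-39 - \left(1 - - \frac{5}{7}\right)\right) + 3179 = \left(-39 - \left(1 + \frac{5}{7}\right)\right) + 3179 = \left(-39 - \frac{12}{7}\right) + 3179 = - \frac{285}{7} + 3179 = \frac{21968}{7}$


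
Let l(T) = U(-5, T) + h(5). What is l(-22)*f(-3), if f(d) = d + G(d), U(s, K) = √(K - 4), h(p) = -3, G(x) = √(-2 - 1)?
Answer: (3 - I*√3)*(3 - I*√26) ≈ 0.16824 - 20.493*I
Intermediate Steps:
G(x) = I*√3 (G(x) = √(-3) = I*√3)
U(s, K) = √(-4 + K)
f(d) = d + I*√3
l(T) = -3 + √(-4 + T) (l(T) = √(-4 + T) - 3 = -3 + √(-4 + T))
l(-22)*f(-3) = (-3 + √(-4 - 22))*(-3 + I*√3) = (-3 + √(-26))*(-3 + I*√3) = (-3 + I*√26)*(-3 + I*√3) = (-3 + I*√3)*(-3 + I*√26)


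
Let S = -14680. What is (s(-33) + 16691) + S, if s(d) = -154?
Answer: 1857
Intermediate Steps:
(s(-33) + 16691) + S = (-154 + 16691) - 14680 = 16537 - 14680 = 1857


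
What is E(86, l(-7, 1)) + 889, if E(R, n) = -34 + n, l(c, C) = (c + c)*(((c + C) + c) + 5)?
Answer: 967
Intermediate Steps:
l(c, C) = 2*c*(5 + C + 2*c) (l(c, C) = (2*c)*(((C + c) + c) + 5) = (2*c)*((C + 2*c) + 5) = (2*c)*(5 + C + 2*c) = 2*c*(5 + C + 2*c))
E(86, l(-7, 1)) + 889 = (-34 + 2*(-7)*(5 + 1 + 2*(-7))) + 889 = (-34 + 2*(-7)*(5 + 1 - 14)) + 889 = (-34 + 2*(-7)*(-8)) + 889 = (-34 + 112) + 889 = 78 + 889 = 967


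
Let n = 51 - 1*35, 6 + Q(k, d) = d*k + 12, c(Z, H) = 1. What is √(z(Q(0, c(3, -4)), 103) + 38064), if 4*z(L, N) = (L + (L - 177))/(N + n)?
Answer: √2156077581/238 ≈ 195.10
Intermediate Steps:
Q(k, d) = 6 + d*k (Q(k, d) = -6 + (d*k + 12) = -6 + (12 + d*k) = 6 + d*k)
n = 16 (n = 51 - 35 = 16)
z(L, N) = (-177 + 2*L)/(4*(16 + N)) (z(L, N) = ((L + (L - 177))/(N + 16))/4 = ((L + (-177 + L))/(16 + N))/4 = ((-177 + 2*L)/(16 + N))/4 = (-177 + 2*L)/(4*(16 + N)))
√(z(Q(0, c(3, -4)), 103) + 38064) = √((-177 + 2*(6 + 1*0))/(4*(16 + 103)) + 38064) = √((¼)*(-177 + 2*(6 + 0))/119 + 38064) = √((¼)*(1/119)*(-177 + 2*6) + 38064) = √((¼)*(1/119)*(-177 + 12) + 38064) = √((¼)*(1/119)*(-165) + 38064) = √(-165/476 + 38064) = √(18118299/476) = √2156077581/238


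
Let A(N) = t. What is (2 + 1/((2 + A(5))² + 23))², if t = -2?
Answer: 2209/529 ≈ 4.1758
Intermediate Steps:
A(N) = -2
(2 + 1/((2 + A(5))² + 23))² = (2 + 1/((2 - 2)² + 23))² = (2 + 1/(0² + 23))² = (2 + 1/(0 + 23))² = (2 + 1/23)² = (47/23)² = 2209/529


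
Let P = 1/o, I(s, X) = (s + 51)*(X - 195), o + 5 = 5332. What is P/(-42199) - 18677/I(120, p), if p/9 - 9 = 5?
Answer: 220972573138/139597119333 ≈ 1.5829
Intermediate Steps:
o = 5327 (o = -5 + 5332 = 5327)
p = 126 (p = 81 + 9*5 = 81 + 45 = 126)
I(s, X) = (-195 + X)*(51 + s) (I(s, X) = (51 + s)*(-195 + X) = (-195 + X)*(51 + s))
P = 1/5327 ≈ 0.00018772
P/(-42199) - 18677/I(120, p) = (1/5327)/(-42199) - 18677/(-9945 - 195*120 + 51*126 + 126*120) = (1/5327)*(-1/42199) - 18677/(-9945 - 23400 + 6426 + 15120) = -1/224794073 - 18677/(-11799) = -1/224794073 - 18677*(-1/11799) = -1/224794073 + 983/621 = 220972573138/139597119333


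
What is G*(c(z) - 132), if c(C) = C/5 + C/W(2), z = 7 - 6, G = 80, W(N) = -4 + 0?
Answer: -10564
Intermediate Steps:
W(N) = -4
z = 1
c(C) = -C/20 (c(C) = C/5 + C/(-4) = C*(1/5) + C*(-1/4) = C/5 - C/4 = -C/20)
G*(c(z) - 132) = 80*(-1/20*1 - 132) = 80*(-1/20 - 132) = 80*(-2641/20) = -10564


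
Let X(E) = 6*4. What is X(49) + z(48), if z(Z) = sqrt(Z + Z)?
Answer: 24 + 4*sqrt(6) ≈ 33.798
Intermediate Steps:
z(Z) = sqrt(2)*sqrt(Z) (z(Z) = sqrt(2*Z) = sqrt(2)*sqrt(Z))
X(E) = 24
X(49) + z(48) = 24 + sqrt(2)*sqrt(48) = 24 + sqrt(2)*(4*sqrt(3)) = 24 + 4*sqrt(6)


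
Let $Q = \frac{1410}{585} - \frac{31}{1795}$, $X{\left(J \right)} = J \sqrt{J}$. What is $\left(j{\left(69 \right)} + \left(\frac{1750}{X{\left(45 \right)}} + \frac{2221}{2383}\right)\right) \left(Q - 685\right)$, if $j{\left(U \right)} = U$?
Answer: $- \frac{7963425329792}{166821915} - \frac{669002656 \sqrt{5}}{378027} \approx -51693.0$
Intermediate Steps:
$X{\left(J \right)} = J^{\frac{3}{2}}$
$Q = \frac{167521}{70005}$ ($Q = 1410 \cdot \frac{1}{585} - \frac{31}{1795} = \frac{94}{39} - \frac{31}{1795} = \frac{167521}{70005} \approx 2.393$)
$\left(j{\left(69 \right)} + \left(\frac{1750}{X{\left(45 \right)}} + \frac{2221}{2383}\right)\right) \left(Q - 685\right) = \left(69 + \left(\frac{1750}{45^{\frac{3}{2}}} + \frac{2221}{2383}\right)\right) \left(\frac{167521}{70005} - 685\right) = \left(69 + \left(\frac{1750}{135 \sqrt{5}} + 2221 \cdot \frac{1}{2383}\right)\right) \left(- \frac{47785904}{70005}\right) = \left(69 + \left(1750 \frac{\sqrt{5}}{675} + \frac{2221}{2383}\right)\right) \left(- \frac{47785904}{70005}\right) = \left(69 + \left(\frac{70 \sqrt{5}}{27} + \frac{2221}{2383}\right)\right) \left(- \frac{47785904}{70005}\right) = \left(69 + \left(\frac{2221}{2383} + \frac{70 \sqrt{5}}{27}\right)\right) \left(- \frac{47785904}{70005}\right) = \left(\frac{166648}{2383} + \frac{70 \sqrt{5}}{27}\right) \left(- \frac{47785904}{70005}\right) = - \frac{7963425329792}{166821915} - \frac{669002656 \sqrt{5}}{378027}$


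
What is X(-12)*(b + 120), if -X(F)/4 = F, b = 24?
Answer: 6912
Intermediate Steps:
X(F) = -4*F
X(-12)*(b + 120) = (-4*(-12))*(24 + 120) = 48*144 = 6912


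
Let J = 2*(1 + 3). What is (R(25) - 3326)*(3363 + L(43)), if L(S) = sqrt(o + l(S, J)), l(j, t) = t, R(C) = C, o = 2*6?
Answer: -11101263 - 6602*sqrt(5) ≈ -1.1116e+7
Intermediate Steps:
o = 12
J = 8 (J = 2*4 = 8)
L(S) = 2*sqrt(5) (L(S) = sqrt(12 + 8) = sqrt(20) = 2*sqrt(5))
(R(25) - 3326)*(3363 + L(43)) = (25 - 3326)*(3363 + 2*sqrt(5)) = -3301*(3363 + 2*sqrt(5)) = -11101263 - 6602*sqrt(5)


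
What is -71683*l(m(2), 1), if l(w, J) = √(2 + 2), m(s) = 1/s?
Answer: -143366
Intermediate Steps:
l(w, J) = 2 (l(w, J) = √4 = 2)
-71683*l(m(2), 1) = -71683*2 = -143366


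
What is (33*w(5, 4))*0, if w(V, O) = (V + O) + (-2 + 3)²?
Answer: 0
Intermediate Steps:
w(V, O) = 1 + O + V (w(V, O) = (O + V) + 1² = (O + V) + 1 = 1 + O + V)
(33*w(5, 4))*0 = (33*(1 + 4 + 5))*0 = (33*10)*0 = 330*0 = 0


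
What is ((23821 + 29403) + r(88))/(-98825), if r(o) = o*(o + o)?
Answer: -68712/98825 ≈ -0.69529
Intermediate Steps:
r(o) = 2*o² (r(o) = o*(2*o) = 2*o²)
((23821 + 29403) + r(88))/(-98825) = ((23821 + 29403) + 2*88²)/(-98825) = (53224 + 2*7744)*(-1/98825) = (53224 + 15488)*(-1/98825) = 68712*(-1/98825) = -68712/98825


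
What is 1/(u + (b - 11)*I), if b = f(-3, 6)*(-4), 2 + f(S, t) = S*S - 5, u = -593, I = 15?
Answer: -1/878 ≈ -0.0011390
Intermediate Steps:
f(S, t) = -7 + S² (f(S, t) = -2 + (S*S - 5) = -2 + (S² - 5) = -2 + (-5 + S²) = -7 + S²)
b = -8 (b = (-7 + (-3)²)*(-4) = (-7 + 9)*(-4) = 2*(-4) = -8)
1/(u + (b - 11)*I) = 1/(-593 + (-8 - 11)*15) = 1/(-593 - 19*15) = 1/(-593 - 285) = 1/(-878) = -1/878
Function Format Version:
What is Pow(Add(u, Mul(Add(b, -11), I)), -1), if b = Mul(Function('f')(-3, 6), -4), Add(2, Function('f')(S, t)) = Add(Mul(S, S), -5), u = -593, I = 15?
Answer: Rational(-1, 878) ≈ -0.0011390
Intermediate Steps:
Function('f')(S, t) = Add(-7, Pow(S, 2)) (Function('f')(S, t) = Add(-2, Add(Mul(S, S), -5)) = Add(-2, Add(Pow(S, 2), -5)) = Add(-2, Add(-5, Pow(S, 2))) = Add(-7, Pow(S, 2)))
b = -8 (b = Mul(Add(-7, Pow(-3, 2)), -4) = Mul(Add(-7, 9), -4) = Mul(2, -4) = -8)
Pow(Add(u, Mul(Add(b, -11), I)), -1) = Pow(Add(-593, Mul(Add(-8, -11), 15)), -1) = Pow(Add(-593, Mul(-19, 15)), -1) = Pow(Add(-593, -285), -1) = Pow(-878, -1) = Rational(-1, 878)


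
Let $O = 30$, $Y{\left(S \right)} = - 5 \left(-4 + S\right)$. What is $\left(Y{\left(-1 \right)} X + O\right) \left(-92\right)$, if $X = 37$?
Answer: $-87860$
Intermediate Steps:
$Y{\left(S \right)} = 20 - 5 S$
$\left(Y{\left(-1 \right)} X + O\right) \left(-92\right) = \left(\left(20 - -5\right) 37 + 30\right) \left(-92\right) = \left(\left(20 + 5\right) 37 + 30\right) \left(-92\right) = \left(25 \cdot 37 + 30\right) \left(-92\right) = \left(925 + 30\right) \left(-92\right) = 955 \left(-92\right) = -87860$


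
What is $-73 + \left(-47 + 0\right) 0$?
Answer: $-73$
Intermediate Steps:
$-73 + \left(-47 + 0\right) 0 = -73 - 0 = -73 + 0 = -73$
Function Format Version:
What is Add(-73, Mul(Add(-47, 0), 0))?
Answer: -73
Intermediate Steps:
Add(-73, Mul(Add(-47, 0), 0)) = Add(-73, Mul(-47, 0)) = Add(-73, 0) = -73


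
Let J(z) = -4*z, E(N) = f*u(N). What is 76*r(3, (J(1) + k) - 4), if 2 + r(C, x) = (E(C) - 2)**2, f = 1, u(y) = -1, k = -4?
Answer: 532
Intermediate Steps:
E(N) = -1 (E(N) = 1*(-1) = -1)
r(C, x) = 7 (r(C, x) = -2 + (-1 - 2)**2 = -2 + (-3)**2 = -2 + 9 = 7)
76*r(3, (J(1) + k) - 4) = 76*7 = 532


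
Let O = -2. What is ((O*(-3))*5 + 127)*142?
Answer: 22294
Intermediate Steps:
((O*(-3))*5 + 127)*142 = (-2*(-3)*5 + 127)*142 = (6*5 + 127)*142 = (30 + 127)*142 = 157*142 = 22294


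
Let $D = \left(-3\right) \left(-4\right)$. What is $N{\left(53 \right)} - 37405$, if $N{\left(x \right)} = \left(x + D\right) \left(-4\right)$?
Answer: $-37665$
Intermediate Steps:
$D = 12$
$N{\left(x \right)} = -48 - 4 x$ ($N{\left(x \right)} = \left(x + 12\right) \left(-4\right) = \left(12 + x\right) \left(-4\right) = -48 - 4 x$)
$N{\left(53 \right)} - 37405 = \left(-48 - 212\right) - 37405 = -260 - 37405 = -37665$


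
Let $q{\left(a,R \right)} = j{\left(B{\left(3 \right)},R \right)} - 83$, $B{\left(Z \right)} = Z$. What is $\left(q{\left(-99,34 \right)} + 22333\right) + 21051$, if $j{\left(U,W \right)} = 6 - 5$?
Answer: $43302$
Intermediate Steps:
$j{\left(U,W \right)} = 1$
$q{\left(a,R \right)} = -82$ ($q{\left(a,R \right)} = 1 - 83 = -82$)
$\left(q{\left(-99,34 \right)} + 22333\right) + 21051 = \left(-82 + 22333\right) + 21051 = 22251 + 21051 = 43302$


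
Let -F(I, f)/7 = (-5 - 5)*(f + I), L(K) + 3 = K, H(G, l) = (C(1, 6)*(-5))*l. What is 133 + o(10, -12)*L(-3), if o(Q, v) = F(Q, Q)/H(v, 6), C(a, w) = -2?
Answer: -7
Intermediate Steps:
H(G, l) = 10*l (H(G, l) = (-2*(-5))*l = 10*l)
L(K) = -3 + K
F(I, f) = 70*I + 70*f (F(I, f) = -7*(-5 - 5)*(f + I) = -(-70)*(I + f) = -7*(-10*I - 10*f) = 70*I + 70*f)
o(Q, v) = 7*Q/3 (o(Q, v) = (70*Q + 70*Q)/((10*6)) = (140*Q)/60 = (140*Q)*(1/60) = 7*Q/3)
133 + o(10, -12)*L(-3) = 133 + ((7/3)*10)*(-3 - 3) = 133 + (70/3)*(-6) = 133 - 140 = -7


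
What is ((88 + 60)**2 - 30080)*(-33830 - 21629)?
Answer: 453432784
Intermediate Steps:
((88 + 60)**2 - 30080)*(-33830 - 21629) = (148**2 - 30080)*(-55459) = (21904 - 30080)*(-55459) = -8176*(-55459) = 453432784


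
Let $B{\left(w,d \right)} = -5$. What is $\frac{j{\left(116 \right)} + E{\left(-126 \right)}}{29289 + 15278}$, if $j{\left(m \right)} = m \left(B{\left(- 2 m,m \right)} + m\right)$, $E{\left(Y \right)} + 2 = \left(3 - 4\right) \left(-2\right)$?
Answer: $\frac{12876}{44567} \approx 0.28891$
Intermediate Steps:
$E{\left(Y \right)} = 0$ ($E{\left(Y \right)} = -2 + \left(3 - 4\right) \left(-2\right) = -2 - -2 = -2 + 2 = 0$)
$j{\left(m \right)} = m \left(-5 + m\right)$
$\frac{j{\left(116 \right)} + E{\left(-126 \right)}}{29289 + 15278} = \frac{116 \left(-5 + 116\right) + 0}{29289 + 15278} = \frac{116 \cdot 111 + 0}{44567} = \left(12876 + 0\right) \frac{1}{44567} = 12876 \cdot \frac{1}{44567} = \frac{12876}{44567}$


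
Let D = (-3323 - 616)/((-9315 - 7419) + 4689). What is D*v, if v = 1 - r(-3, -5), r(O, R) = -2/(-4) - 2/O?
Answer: -1313/24090 ≈ -0.054504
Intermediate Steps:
D = 1313/4015 (D = -3939/(-16734 + 4689) = -3939/(-12045) = -3939*(-1/12045) = 1313/4015 ≈ 0.32702)
r(O, R) = 1/2 - 2/O (r(O, R) = -2*(-1/4) - 2/O = 1/2 - 2/O)
v = -1/6 (v = 1 - (-4 - 3)/(2*(-3)) = 1 - (-1)*(-7)/(2*3) = 1 - 1*7/6 = 1 - 7/6 = -1/6 ≈ -0.16667)
D*v = (1313/4015)*(-1/6) = -1313/24090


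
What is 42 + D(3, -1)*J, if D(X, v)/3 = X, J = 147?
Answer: 1365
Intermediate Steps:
D(X, v) = 3*X
42 + D(3, -1)*J = 42 + (3*3)*147 = 42 + 9*147 = 42 + 1323 = 1365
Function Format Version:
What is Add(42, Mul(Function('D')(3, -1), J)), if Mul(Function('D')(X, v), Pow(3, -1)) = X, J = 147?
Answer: 1365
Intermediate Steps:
Function('D')(X, v) = Mul(3, X)
Add(42, Mul(Function('D')(3, -1), J)) = Add(42, Mul(Mul(3, 3), 147)) = Add(42, Mul(9, 147)) = Add(42, 1323) = 1365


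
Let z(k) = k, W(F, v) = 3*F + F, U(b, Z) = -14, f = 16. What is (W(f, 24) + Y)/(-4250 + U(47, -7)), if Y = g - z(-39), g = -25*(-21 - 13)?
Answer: -953/4264 ≈ -0.22350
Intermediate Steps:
W(F, v) = 4*F
g = 850 (g = -25*(-34) = 850)
Y = 889 (Y = 850 - 1*(-39) = 850 + 39 = 889)
(W(f, 24) + Y)/(-4250 + U(47, -7)) = (4*16 + 889)/(-4250 - 14) = (64 + 889)/(-4264) = 953*(-1/4264) = -953/4264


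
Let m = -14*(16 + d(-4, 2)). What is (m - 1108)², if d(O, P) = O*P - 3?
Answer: 1387684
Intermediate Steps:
d(O, P) = -3 + O*P
m = -70 (m = -14*(16 + (-3 - 4*2)) = -14*(16 + (-3 - 8)) = -14*(16 - 11) = -14*5 = -70)
(m - 1108)² = (-70 - 1108)² = (-1178)² = 1387684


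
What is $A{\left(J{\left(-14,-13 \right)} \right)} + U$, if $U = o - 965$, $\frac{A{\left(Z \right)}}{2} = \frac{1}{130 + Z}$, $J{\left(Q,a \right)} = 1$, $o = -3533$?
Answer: $- \frac{589236}{131} \approx -4498.0$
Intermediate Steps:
$A{\left(Z \right)} = \frac{2}{130 + Z}$
$U = -4498$ ($U = -3533 - 965 = -4498$)
$A{\left(J{\left(-14,-13 \right)} \right)} + U = \frac{2}{130 + 1} - 4498 = \frac{2}{131} - 4498 = - \frac{589236}{131}$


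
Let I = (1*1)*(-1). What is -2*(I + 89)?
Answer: -176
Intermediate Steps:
I = -1 (I = 1*(-1) = -1)
-2*(I + 89) = -2*(-1 + 89) = -2*88 = -176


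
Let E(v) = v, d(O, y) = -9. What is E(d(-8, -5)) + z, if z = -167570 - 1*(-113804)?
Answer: -53775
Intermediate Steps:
z = -53766 (z = -167570 + 113804 = -53766)
E(d(-8, -5)) + z = -9 - 53766 = -53775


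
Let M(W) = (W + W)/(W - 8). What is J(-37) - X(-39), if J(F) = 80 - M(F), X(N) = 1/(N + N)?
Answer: 91691/1170 ≈ 78.368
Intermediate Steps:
M(W) = 2*W/(-8 + W) (M(W) = (2*W)/(-8 + W) = 2*W/(-8 + W))
X(N) = 1/(2*N)
J(F) = 80 - 2*F/(-8 + F)
J(-37) - X(-39) = 2*(-320 + 39*(-37))/(-8 - 37) - 1/(2*(-39)) = 2*(-320 - 1443)/(-45) - (-1)/(2*39) = 2*(-1/45)*(-1763) - 1*(-1/78) = 3526/45 + 1/78 = 91691/1170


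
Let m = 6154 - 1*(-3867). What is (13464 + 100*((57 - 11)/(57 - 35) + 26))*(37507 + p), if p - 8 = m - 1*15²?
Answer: 769896204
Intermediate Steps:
m = 10021 (m = 6154 + 3867 = 10021)
p = 9804 (p = 8 + (10021 - 1*15²) = 8 + (10021 - 1*225) = 8 + (10021 - 225) = 8 + 9796 = 9804)
(13464 + 100*((57 - 11)/(57 - 35) + 26))*(37507 + p) = (13464 + 100*((57 - 11)/(57 - 35) + 26))*(37507 + 9804) = (13464 + 100*(46/22 + 26))*47311 = (13464 + 100*(46*(1/22) + 26))*47311 = (13464 + 100*(23/11 + 26))*47311 = (13464 + 100*(309/11))*47311 = (13464 + 30900/11)*47311 = (179004/11)*47311 = 769896204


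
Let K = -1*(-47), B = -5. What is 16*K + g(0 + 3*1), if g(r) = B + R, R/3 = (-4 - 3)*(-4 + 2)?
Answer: 789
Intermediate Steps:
R = 42 (R = 3*((-4 - 3)*(-4 + 2)) = 3*(-7*(-2)) = 3*14 = 42)
K = 47
g(r) = 37 (g(r) = -5 + 42 = 37)
16*K + g(0 + 3*1) = 16*47 + 37 = 752 + 37 = 789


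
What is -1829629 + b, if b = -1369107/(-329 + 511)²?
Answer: -60606000103/33124 ≈ -1.8297e+6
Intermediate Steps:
b = -1369107/33124 (b = -1369107/(182²) = -1369107/33124 ≈ -41.333)
-1829629 + b = -1829629 - 1369107/33124 = -60606000103/33124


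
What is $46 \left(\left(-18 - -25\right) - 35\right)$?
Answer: $-1288$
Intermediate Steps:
$46 \left(\left(-18 - -25\right) - 35\right) = 46 \left(\left(-18 + 25\right) - 35\right) = 46 \left(7 - 35\right) = 46 \left(-28\right) = -1288$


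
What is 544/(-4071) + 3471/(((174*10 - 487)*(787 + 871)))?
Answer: -1116015415/8457396654 ≈ -0.13196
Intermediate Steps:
544/(-4071) + 3471/(((174*10 - 487)*(787 + 871))) = 544*(-1/4071) + 3471/(((1740 - 487)*1658)) = -544/4071 + 3471/((1253*1658)) = -544/4071 + 3471/2077474 = -1116015415/8457396654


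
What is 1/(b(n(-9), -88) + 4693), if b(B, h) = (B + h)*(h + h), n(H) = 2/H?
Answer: 9/181981 ≈ 4.9456e-5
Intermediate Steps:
b(B, h) = 2*h*(B + h) (b(B, h) = (B + h)*(2*h) = 2*h*(B + h))
1/(b(n(-9), -88) + 4693) = 1/(2*(-88)*(2/(-9) - 88) + 4693) = 1/(2*(-88)*(2*(-1/9) - 88) + 4693) = 1/(2*(-88)*(-2/9 - 88) + 4693) = 1/(2*(-88)*(-794/9) + 4693) = 1/(139744/9 + 4693) = 1/(181981/9) = 9/181981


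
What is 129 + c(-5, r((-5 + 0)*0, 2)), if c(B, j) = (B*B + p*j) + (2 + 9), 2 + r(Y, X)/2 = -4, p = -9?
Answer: 273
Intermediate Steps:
r(Y, X) = -12 (r(Y, X) = -4 + 2*(-4) = -4 - 8 = -12)
c(B, j) = 11 + B**2 - 9*j (c(B, j) = (B*B - 9*j) + (2 + 9) = (B**2 - 9*j) + 11 = 11 + B**2 - 9*j)
129 + c(-5, r((-5 + 0)*0, 2)) = 129 + (11 + (-5)**2 - 9*(-12)) = 129 + (11 + 25 + 108) = 129 + 144 = 273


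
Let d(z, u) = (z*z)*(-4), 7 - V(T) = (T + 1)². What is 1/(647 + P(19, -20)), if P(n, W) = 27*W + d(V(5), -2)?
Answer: -1/3257 ≈ -0.00030703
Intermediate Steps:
V(T) = 7 - (1 + T)² (V(T) = 7 - (T + 1)² = 7 - (1 + T)²)
d(z, u) = -4*z² (d(z, u) = z²*(-4) = -4*z²)
P(n, W) = -3364 + 27*W (P(n, W) = 27*W - 4*(7 - (1 + 5)²)² = 27*W - 4*(7 - 1*6²)² = 27*W - 4*(7 - 1*36)² = 27*W - 4*(7 - 36)² = 27*W - 4*(-29)² = 27*W - 4*841 = 27*W - 3364 = -3364 + 27*W)
1/(647 + P(19, -20)) = 1/(647 + (-3364 + 27*(-20))) = 1/(647 + (-3364 - 540)) = 1/(647 - 3904) = 1/(-3257) = -1/3257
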